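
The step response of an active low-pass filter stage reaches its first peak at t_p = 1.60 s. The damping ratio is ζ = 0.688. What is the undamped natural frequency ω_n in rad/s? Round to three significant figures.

ω_n ≈ 2.71 rad/s

Peak time t_p = π/ω_d, so ω_d = π/t_p = π/1.60 = 1.96 rad/s.
ω_n = ω_d/√(1−ζ²) = 1.96/√0.527 = 2.71 rad/s.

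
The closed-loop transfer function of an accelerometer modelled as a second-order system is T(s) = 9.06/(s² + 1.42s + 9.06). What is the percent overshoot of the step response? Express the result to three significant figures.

Comparing the denominator to s² + 2ζω_n s + ω_n²: ω_n = √9.06 = 3.01 rad/s, and 2ζω_n = 1.42 so ζ = 1.42/(2·3.01) = 0.236.
Overshoot: exp(−π·0.236/√(1−0.236²)) = 0.466, i.e. 46.6%.

%OS ≈ 46.6%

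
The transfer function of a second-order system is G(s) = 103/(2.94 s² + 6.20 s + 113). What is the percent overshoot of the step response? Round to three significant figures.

Dividing through by 2.94: denominator becomes s² + 2.109 s + 38.44.
So ω_n = √38.44 = 6.20 rad/s and ζ = 2.109/(2·6.20) = 0.170.
Overshoot: exp(−π·0.170/√(1−0.170²)) = 0.581, i.e. 58.1%.

%OS ≈ 58.1%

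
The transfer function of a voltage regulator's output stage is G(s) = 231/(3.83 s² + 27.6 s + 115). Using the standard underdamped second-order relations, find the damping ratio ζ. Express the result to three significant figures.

ζ ≈ 0.658

Dividing through by 3.83: denominator becomes s² + 7.206 s + 30.03.
So ω_n = √30.03 = 5.48 rad/s and ζ = 7.206/(2·5.48) = 0.658.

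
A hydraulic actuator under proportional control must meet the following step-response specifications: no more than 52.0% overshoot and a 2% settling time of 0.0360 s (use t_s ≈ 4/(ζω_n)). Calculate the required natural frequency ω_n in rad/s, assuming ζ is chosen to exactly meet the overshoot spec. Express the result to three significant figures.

From %OS = 100·exp(−πζ/√(1−ζ²)), invert to get ζ = −ln(OS)/√(π² + ln²(OS)) with OS = 0.520.
−ln 0.520 = 0.6539, so ζ = 0.6539/√(π² + 0.4276) = 0.204.
From t_s ≈ 4/(ζω_n): ω_n = 4/(ζ·t_s) = 4/(0.204·0.0360) = 545 rad/s.

ω_n ≈ 545 rad/s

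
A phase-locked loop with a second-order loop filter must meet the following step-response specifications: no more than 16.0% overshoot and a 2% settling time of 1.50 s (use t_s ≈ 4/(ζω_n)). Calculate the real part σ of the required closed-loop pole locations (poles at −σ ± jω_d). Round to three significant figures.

The settling-time spec alone fixes σ = ζω_n = 4/t_s = 4/1.50 = 2.67.
(Overshoot then fixes ζ = 0.504 and hence ω_d = σ·√(1−ζ²)/ζ = 4.57 rad/s.)

σ ≈ 2.67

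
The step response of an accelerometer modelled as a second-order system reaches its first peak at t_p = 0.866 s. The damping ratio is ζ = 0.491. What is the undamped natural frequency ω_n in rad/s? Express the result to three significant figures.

ω_n ≈ 4.16 rad/s

Peak time t_p = π/ω_d, so ω_d = π/t_p = π/0.866 = 3.63 rad/s.
ω_n = ω_d/√(1−ζ²) = 3.63/√0.759 = 4.16 rad/s.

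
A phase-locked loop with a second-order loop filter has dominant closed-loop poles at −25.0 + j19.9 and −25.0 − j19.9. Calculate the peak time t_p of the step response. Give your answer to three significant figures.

t_p ≈ 0.158 s

t_p = π/ω_d with ω_d = 19.9 (the imaginary part), so t_p = 0.158 s.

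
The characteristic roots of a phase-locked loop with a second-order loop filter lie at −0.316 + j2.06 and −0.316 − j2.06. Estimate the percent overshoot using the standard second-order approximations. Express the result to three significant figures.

%OS ≈ 61.8%

|pole| = ω_n = √(0.316² + 2.06²) = 2.08 rad/s; ζ = cos θ = σ/ω_n = 0.152.
%OS = 100 e^{−πζ/√(1−ζ²)} with ζ = 0.152 gives 61.8%.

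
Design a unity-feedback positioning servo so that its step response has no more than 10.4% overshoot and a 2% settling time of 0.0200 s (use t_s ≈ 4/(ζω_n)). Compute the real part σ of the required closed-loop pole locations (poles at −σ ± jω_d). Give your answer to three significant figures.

σ ≈ 200

The settling-time spec alone fixes σ = ζω_n = 4/t_s = 4/0.0200 = 200.
(Overshoot then fixes ζ = 0.585 and hence ω_d = σ·√(1−ζ²)/ζ = 278 rad/s.)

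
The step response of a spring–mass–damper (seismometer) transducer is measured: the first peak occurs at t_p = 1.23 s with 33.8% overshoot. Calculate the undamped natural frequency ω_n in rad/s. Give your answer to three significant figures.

ζ from %OS: ζ = |ln 0.338|/√(π²+ln²0.338) = 0.326.
From t_p = π/ω_d, ω_d = π/1.23 = 2.55 rad/s, so ω_n = ω_d/√(1−ζ²) = 2.70 rad/s.

ω_n ≈ 2.70 rad/s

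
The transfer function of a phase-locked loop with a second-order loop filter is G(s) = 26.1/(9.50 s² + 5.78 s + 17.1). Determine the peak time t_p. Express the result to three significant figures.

Dividing through by 9.50: denominator becomes s² + 0.6084 s + 1.800.
So ω_n = √1.800 = 1.34 rad/s and ζ = 0.6084/(2·1.34) = 0.227.
ω_d = ω_n√(1−ζ²) = 1.31 rad/s. t_p = π/ω_d = 2.40 s.

t_p ≈ 2.40 s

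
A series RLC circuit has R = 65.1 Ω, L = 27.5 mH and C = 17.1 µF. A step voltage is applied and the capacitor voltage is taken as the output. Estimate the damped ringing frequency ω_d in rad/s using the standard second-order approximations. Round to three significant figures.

For a series RLC circuit (capacitor voltage as output), ω_n = 1/√(LC) = 1/√(27.5 mH · 17.1 µF) = 1460 rad/s.
ζ = (R/2)·√(C/L) = (65.1/2)·√(17.1 µF/27.5 mH) = 0.812.
ω_d = 1460·√(1 − 0.812²) = 852 rad/s.

ω_d ≈ 852 rad/s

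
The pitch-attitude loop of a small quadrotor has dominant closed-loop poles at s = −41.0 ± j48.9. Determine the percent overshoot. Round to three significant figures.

%OS ≈ 7.18%

|pole| = ω_n = √(41.0² + 48.9²) = 63.8 rad/s; ζ = cos θ = σ/ω_n = 0.642.
%OS = 100 e^{−πζ/√(1−ζ²)} with ζ = 0.642 gives 7.18%.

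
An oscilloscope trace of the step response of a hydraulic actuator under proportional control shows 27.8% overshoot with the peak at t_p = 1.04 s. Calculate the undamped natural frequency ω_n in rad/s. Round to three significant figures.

ω_n ≈ 3.26 rad/s

From the overshoot, ζ = −ln(OS)/√(π²+ln²(OS)) = 0.377.
t_p = π/ω_d ⇒ ω_d = 3.02 rad/s; then ω_n = ω_d/√(1−ζ²) = 3.26 rad/s.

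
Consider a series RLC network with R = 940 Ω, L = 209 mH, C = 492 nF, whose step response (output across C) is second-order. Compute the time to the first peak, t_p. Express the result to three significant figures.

For a series RLC circuit (capacitor voltage as output), ω_n = 1/√(LC) = 1/√(209 mH · 492 nF) = 3120 rad/s.
ζ = (R/2)·√(C/L) = (940/2)·√(492 nF/209 mH) = 0.721.
The damped frequency ω_d = ω_n√(1−ζ²) = 2160 rad/s. t_p = π/ω_d = 0.00145 s.

t_p ≈ 0.00145 s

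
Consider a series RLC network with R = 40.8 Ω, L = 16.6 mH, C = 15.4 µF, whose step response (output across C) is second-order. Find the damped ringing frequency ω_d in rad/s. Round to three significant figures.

ω_d ≈ 1550 rad/s

For a series RLC circuit (capacitor voltage as output), ω_n = 1/√(LC) = 1/√(16.6 mH · 15.4 µF) = 1980 rad/s.
ζ = (R/2)·√(C/L) = (40.8/2)·√(15.4 µF/16.6 mH) = 0.621.
ω_d = ω_n√(1−ζ²) = 1550 rad/s.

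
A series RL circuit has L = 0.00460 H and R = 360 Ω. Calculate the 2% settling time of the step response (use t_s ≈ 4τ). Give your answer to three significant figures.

t_s ≈ 0.0000511 s

τ = L/R = 0.00460/360 = 0.0000128 s.
t_s ≈ 4τ = 0.0000511 s.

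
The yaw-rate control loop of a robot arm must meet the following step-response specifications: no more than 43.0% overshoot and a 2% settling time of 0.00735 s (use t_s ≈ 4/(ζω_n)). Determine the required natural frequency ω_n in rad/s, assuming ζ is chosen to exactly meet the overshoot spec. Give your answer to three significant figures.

Inverting the overshoot relation: ζ = |ln 0.430|/√(π² + ln²0.430) = 0.259.
Then ω_n = 4/(ζ t_s) = 4/(0.259 × 0.00735) = 2100 rad/s.

ω_n ≈ 2100 rad/s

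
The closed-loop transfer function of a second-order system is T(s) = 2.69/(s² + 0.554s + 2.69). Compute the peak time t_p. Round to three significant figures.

t_p ≈ 1.94 s

ω_n = √2.69 = 1.64 rad/s; ζ = 0.554/(2·1.64) = 0.169.
The damped frequency ω_d = ω_n√(1−ζ²) = 1.62 rad/s. Then t_p = π/ω_d = 1.94 s.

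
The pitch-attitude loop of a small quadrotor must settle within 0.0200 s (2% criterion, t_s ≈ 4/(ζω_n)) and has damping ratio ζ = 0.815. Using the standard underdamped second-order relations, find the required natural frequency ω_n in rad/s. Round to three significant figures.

Rearranging t_s ≈ 4/(ζω_n) gives ω_n = 4/(ζ·t_s) = 4/(0.815 × 0.0200) = 245 rad/s.

ω_n ≈ 245 rad/s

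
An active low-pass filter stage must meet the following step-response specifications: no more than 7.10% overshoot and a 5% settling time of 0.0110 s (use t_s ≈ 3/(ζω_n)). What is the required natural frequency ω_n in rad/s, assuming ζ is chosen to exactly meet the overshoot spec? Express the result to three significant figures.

ω_n ≈ 423 rad/s

Inverting the overshoot relation: ζ = |ln 0.0710|/√(π² + ln²0.0710) = 0.644.
Then ω_n = 3/(ζ t_s) = 3/(0.644 × 0.0110) = 423 rad/s.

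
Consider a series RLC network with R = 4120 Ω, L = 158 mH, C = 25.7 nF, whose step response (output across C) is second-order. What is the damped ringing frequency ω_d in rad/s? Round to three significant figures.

ω_d ≈ 8730 rad/s

For a series RLC circuit (capacitor voltage as output), ω_n = 1/√(LC) = 1/√(158 mH · 25.7 nF) = 15700 rad/s.
ζ = (R/2)·√(C/L) = (4120/2)·√(25.7 nF/158 mH) = 0.831.
ω_d = 15700·√(1 − 0.831²) = 8730 rad/s.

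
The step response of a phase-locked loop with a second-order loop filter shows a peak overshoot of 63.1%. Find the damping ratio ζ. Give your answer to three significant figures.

ζ ≈ 0.145

ζ = −ln(OS)/√(π² + (ln OS)²). With OS = 0.631, ln OS = −0.4604 and ζ = 0.4604/3.175 = 0.145.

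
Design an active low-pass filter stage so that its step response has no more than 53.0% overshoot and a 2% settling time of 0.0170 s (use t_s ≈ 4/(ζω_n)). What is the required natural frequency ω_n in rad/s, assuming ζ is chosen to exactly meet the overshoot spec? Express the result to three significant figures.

Inverting the overshoot relation: ζ = |ln 0.530|/√(π² + ln²0.530) = 0.198.
From t_s ≈ 4/(ζω_n): ω_n = 4/(ζ·t_s) = 4/(0.198·0.0170) = 1190 rad/s.

ω_n ≈ 1190 rad/s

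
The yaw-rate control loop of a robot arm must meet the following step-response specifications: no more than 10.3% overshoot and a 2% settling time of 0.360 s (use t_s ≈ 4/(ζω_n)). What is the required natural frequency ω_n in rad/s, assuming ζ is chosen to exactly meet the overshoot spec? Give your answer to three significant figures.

ω_n ≈ 19.0 rad/s

ζ = −ln(OS)/√(π² + (ln OS)²). With OS = 0.103, ln OS = −2.273 and ζ = 2.273/3.878 = 0.586.
From t_s ≈ 4/(ζω_n): ω_n = 4/(ζ·t_s) = 4/(0.586·0.360) = 19.0 rad/s.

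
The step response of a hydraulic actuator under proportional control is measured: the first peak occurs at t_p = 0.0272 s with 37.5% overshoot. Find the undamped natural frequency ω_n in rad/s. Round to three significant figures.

ω_n ≈ 121 rad/s

ζ from %OS: ζ = |ln 0.375|/√(π²+ln²0.375) = 0.298.
t_p = π/ω_d ⇒ ω_d = 115 rad/s; then ω_n = ω_d/√(1−ζ²) = 121 rad/s.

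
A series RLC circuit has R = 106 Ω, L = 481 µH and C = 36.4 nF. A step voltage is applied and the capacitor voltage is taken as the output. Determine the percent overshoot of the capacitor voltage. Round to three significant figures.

%OS ≈ 19.5%

For a series RLC circuit (capacitor voltage as output), ω_n = 1/√(LC) = 1/√(481 µH · 36.4 nF) = 239000 rad/s.
ζ = (R/2)·√(C/L) = (106/2)·√(36.4 nF/481 µH) = 0.461.
%OS = 100 e^{−πζ/√(1−ζ²)} with ζ = 0.461 gives 19.5%.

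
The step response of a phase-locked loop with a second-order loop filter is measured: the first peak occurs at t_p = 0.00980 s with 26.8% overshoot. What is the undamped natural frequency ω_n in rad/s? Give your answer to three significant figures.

ω_n ≈ 348 rad/s

From the overshoot, ζ = −ln(OS)/√(π²+ln²(OS)) = 0.387.
t_p = π/ω_d ⇒ ω_d = 321 rad/s; then ω_n = ω_d/√(1−ζ²) = 348 rad/s.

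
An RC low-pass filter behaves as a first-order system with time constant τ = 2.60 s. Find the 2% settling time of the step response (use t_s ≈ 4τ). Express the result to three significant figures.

t_s ≈ 10.4 s

t_s ≈ 4τ = 10.4 s.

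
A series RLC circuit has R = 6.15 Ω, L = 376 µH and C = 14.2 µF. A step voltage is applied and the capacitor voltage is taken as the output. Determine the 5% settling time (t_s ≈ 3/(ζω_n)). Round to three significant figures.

t_s ≈ 0.000367 s

For a series RLC circuit (capacitor voltage as output), ω_n = 1/√(LC) = 1/√(376 µH · 14.2 µF) = 13700 rad/s.
ζ = (R/2)·√(C/L) = (6.15/2)·√(14.2 µF/376 µH) = 0.598.
t_s ≈ 3/(ζω_n) = 0.000367 s.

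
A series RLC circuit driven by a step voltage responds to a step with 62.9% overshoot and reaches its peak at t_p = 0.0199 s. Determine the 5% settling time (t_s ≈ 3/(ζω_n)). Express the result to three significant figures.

t_s ≈ 0.129 s

The overshoot fixes ζ = −ln(OS)/√(π²+ln²(OS)) = 0.146.
From t_p = π/ω_d, ω_d = π/0.0199 = 158 rad/s, so ω_n = ω_d/√(1−ζ²) = 160 rad/s.
t_s ≈ 3/(ζω_n) = 3/(0.146·160) = 0.129 s.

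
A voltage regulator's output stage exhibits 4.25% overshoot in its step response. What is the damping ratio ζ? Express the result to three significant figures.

ζ ≈ 0.709

ζ = −ln(OS)/√(π² + (ln OS)²). With OS = 0.0425, ln OS = −3.158 and ζ = 3.158/4.455 = 0.709.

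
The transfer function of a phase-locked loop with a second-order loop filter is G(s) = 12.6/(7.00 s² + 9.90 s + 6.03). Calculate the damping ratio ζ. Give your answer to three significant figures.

ζ ≈ 0.762

Dividing through by 7.00: denominator becomes s² + 1.414 s + 0.8614.
So ω_n = √0.8614 = 0.928 rad/s and ζ = 1.414/(2·0.928) = 0.762.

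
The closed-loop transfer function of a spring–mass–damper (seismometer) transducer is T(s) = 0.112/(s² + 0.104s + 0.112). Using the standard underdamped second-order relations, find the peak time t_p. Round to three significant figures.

Matching coefficients with s² + 2ζω_n s + ω_n² gives ω_n² = 0.112 ⇒ ω_n = 0.335 rad/s, and ζ = 0.104/(2ω_n) = 0.155.
ω_d = 0.335·√(1 − 0.155²) = 0.331 rad/s. Then t_p = π/ω_d = 9.50 s.

t_p ≈ 9.50 s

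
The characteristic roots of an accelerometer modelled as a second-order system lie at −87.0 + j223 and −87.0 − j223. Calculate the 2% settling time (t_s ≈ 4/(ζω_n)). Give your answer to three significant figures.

For poles at −σ ± jω_d, ζω_n = σ = 87.0, so t_s ≈ 4/σ = 0.0460 s.

t_s ≈ 0.0460 s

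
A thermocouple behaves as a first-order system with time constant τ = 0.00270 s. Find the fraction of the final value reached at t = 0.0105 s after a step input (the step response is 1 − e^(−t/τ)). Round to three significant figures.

y(t)/y_∞ = 1 − e^(−t/τ) = 1 − e^(−0.0105/0.00270) = 1 − e^(−3.89) = 0.980.

y/y_∞ ≈ 0.980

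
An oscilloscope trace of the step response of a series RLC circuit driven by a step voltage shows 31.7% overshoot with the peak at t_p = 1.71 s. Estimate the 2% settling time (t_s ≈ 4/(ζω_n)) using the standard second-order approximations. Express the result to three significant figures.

ζ from %OS: ζ = |ln 0.317|/√(π²+ln²0.317) = 0.343.
t_p = π/ω_d ⇒ ω_d = 1.84 rad/s; then ω_n = ω_d/√(1−ζ²) = 1.96 rad/s.
t_s ≈ 4/(ζω_n) = 4/(0.343·1.96) = 5.95 s.

t_s ≈ 5.95 s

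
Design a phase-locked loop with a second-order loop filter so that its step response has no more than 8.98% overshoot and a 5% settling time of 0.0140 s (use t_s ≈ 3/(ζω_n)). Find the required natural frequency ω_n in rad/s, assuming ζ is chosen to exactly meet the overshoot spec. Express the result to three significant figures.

ω_n ≈ 352 rad/s

From %OS = 100·exp(−πζ/√(1−ζ²)), invert to get ζ = −ln(OS)/√(π² + ln²(OS)) with OS = 0.0898.
−ln 0.0898 = 2.410, so ζ = 2.410/√(π² + 5.809) = 0.609.
From t_s ≈ 3/(ζω_n): ω_n = 3/(ζ·t_s) = 3/(0.609·0.0140) = 352 rad/s.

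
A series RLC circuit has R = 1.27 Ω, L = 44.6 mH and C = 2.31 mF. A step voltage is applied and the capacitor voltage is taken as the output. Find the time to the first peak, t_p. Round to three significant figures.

t_p ≈ 0.0322 s

For a series RLC circuit (capacitor voltage as output), ω_n = 1/√(LC) = 1/√(44.6 mH · 2.31 mF) = 98.5 rad/s.
ζ = (R/2)·√(C/L) = (1.27/2)·√(2.31 mF/44.6 mH) = 0.145.
ω_d = 98.5·√(1 − 0.145²) = 97.5 rad/s. t_p = π/ω_d = 0.0322 s.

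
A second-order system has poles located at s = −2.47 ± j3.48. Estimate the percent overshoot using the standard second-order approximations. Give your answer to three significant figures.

%OS ≈ 10.8%

With σ = 2.47, ω_d = 3.48: ω_n = √(σ²+ω_d²) = 4.27 rad/s, ζ = σ/ω_n = 0.579.
%OS = 100·exp(−πζ/√(1−ζ²)) = 10.8%.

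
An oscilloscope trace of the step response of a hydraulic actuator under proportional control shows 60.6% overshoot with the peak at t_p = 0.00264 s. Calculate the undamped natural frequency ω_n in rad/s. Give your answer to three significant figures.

ω_n ≈ 1210 rad/s

ζ from %OS: ζ = |ln 0.606|/√(π²+ln²0.606) = 0.157.
t_p = π/ω_d ⇒ ω_d = 1190 rad/s; then ω_n = ω_d/√(1−ζ²) = 1210 rad/s.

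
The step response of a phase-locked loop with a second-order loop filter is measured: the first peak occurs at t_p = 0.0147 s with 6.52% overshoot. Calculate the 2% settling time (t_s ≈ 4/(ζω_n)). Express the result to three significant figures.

t_s ≈ 0.0215 s

The overshoot fixes ζ = −ln(OS)/√(π²+ln²(OS)) = 0.656.
t_p = π/ω_d ⇒ ω_d = 214 rad/s; then ω_n = ω_d/√(1−ζ²) = 283 rad/s.
t_s ≈ 4/(ζω_n) = 4/(0.656·283) = 0.0215 s.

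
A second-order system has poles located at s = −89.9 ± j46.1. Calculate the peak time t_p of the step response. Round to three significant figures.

t_p ≈ 0.0681 s

t_p = π/ω_d with ω_d = 46.1 (the imaginary part), so t_p = 0.0681 s.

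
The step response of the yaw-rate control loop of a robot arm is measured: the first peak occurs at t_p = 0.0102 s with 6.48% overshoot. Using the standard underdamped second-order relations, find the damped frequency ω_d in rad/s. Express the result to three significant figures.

ω_d ≈ 308 rad/s

t_p = π/ω_d, so ω_d = π/0.0102 = 308 rad/s.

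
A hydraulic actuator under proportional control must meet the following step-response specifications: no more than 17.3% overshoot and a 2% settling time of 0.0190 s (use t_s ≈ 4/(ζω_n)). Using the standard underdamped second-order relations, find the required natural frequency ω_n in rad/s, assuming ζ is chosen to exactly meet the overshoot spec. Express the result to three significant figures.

ω_n ≈ 432 rad/s

Inverting the overshoot relation: ζ = |ln 0.173|/√(π² + ln²0.173) = 0.488.
Then ω_n = 4/(ζ t_s) = 4/(0.488 × 0.0190) = 432 rad/s.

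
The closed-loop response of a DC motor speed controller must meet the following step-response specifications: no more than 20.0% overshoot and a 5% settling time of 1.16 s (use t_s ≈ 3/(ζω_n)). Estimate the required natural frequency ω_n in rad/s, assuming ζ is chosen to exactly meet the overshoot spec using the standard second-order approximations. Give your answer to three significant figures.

ω_n ≈ 5.67 rad/s

From %OS = 100·exp(−πζ/√(1−ζ²)), invert to get ζ = −ln(OS)/√(π² + ln²(OS)) with OS = 0.200.
−ln 0.200 = 1.609, so ζ = 1.609/√(π² + 2.590) = 0.456.
From t_s ≈ 3/(ζω_n): ω_n = 3/(ζ·t_s) = 3/(0.456·1.16) = 5.67 rad/s.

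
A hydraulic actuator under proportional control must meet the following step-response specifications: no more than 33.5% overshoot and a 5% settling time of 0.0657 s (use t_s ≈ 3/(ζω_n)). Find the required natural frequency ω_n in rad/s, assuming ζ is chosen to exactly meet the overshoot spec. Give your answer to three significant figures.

From %OS = 100·exp(−πζ/√(1−ζ²)), invert to get ζ = −ln(OS)/√(π² + ln²(OS)) with OS = 0.335.
−ln 0.335 = 1.094, so ζ = 1.094/√(π² + 1.196) = 0.329.
Then ω_n = 3/(ζ t_s) = 3/(0.329 × 0.0657) = 139 rad/s.

ω_n ≈ 139 rad/s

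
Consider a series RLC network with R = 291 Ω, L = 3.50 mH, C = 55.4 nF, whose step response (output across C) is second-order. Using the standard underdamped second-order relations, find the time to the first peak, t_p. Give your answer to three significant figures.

t_p ≈ 0.0000536 s

For a series RLC circuit (capacitor voltage as output), ω_n = 1/√(LC) = 1/√(3.50 mH · 55.4 nF) = 71800 rad/s.
ζ = (R/2)·√(C/L) = (291/2)·√(55.4 nF/3.50 mH) = 0.579.
ω_d = ω_n√(1−ζ²) = 58600 rad/s. t_p = π/ω_d = 0.0000536 s.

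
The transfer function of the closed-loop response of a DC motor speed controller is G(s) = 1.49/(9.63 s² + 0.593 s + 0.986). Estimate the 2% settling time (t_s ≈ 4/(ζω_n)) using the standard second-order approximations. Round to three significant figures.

t_s ≈ 130 s

Dividing through by 9.63: denominator becomes s² + 0.06158 s + 0.1024.
So ω_n = √0.1024 = 0.320 rad/s and ζ = 0.06158/(2·0.320) = 0.0962.
t_s ≈ 4/(ζω_n) = 130 s.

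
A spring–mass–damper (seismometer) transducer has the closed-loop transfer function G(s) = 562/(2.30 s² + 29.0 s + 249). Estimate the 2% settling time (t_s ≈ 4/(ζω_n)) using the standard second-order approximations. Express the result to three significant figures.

t_s ≈ 0.634 s

Dividing through by 2.30: denominator becomes s² + 12.61 s + 108.3.
So ω_n = √108.3 = 10.4 rad/s and ζ = 12.61/(2·10.4) = 0.606.
t_s ≈ 4/(ζω_n) = 0.634 s.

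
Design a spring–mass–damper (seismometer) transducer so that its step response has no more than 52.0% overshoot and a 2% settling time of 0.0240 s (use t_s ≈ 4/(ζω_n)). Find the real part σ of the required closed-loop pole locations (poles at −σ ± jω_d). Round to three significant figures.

The settling-time spec alone fixes σ = ζω_n = 4/t_s = 4/0.0240 = 167.
(Overshoot then fixes ζ = 0.204 and hence ω_d = σ·√(1−ζ²)/ζ = 801 rad/s.)

σ ≈ 167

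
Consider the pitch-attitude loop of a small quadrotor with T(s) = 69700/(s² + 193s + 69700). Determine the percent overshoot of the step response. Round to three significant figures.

%OS ≈ 29.1%

Comparing the denominator to s² + 2ζω_n s + ω_n²: ω_n = √69700 = 264 rad/s, and 2ζω_n = 193 so ζ = 193/(2·264) = 0.366.
%OS = 100 e^{−πζ/√(1−ζ²)} with ζ = 0.366 gives 29.1%.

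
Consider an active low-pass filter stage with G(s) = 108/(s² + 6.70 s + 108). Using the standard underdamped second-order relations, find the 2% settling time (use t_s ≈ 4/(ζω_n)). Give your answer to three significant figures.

Comparing the denominator to s² + 2ζω_n s + ω_n²: ω_n = √108 = 10.4 rad/s, and 2ζω_n = 6.70 so ζ = 6.70/(2·10.4) = 0.322.
t_s ≈ 4/(ζω_n) = 4/(0.322·10.4) = 1.19 s.

t_s ≈ 1.19 s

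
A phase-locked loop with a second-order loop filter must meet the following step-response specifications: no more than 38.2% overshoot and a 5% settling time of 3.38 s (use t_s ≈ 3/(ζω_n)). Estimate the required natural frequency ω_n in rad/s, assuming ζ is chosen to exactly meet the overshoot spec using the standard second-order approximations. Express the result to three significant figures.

ω_n ≈ 3.03 rad/s

ζ = −ln(OS)/√(π² + (ln OS)²). With OS = 0.382, ln OS = −0.9623 and ζ = 0.9623/3.286 = 0.293.
From t_s ≈ 3/(ζω_n): ω_n = 3/(ζ·t_s) = 3/(0.293·3.38) = 3.03 rad/s.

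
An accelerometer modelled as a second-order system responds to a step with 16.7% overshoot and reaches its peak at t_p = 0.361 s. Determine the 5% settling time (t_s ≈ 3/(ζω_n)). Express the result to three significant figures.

t_s ≈ 0.605 s

ζ from %OS: ζ = |ln 0.167|/√(π²+ln²0.167) = 0.495.
t_p = π/ω_d ⇒ ω_d = 8.70 rad/s; then ω_n = ω_d/√(1−ζ²) = 10.0 rad/s.
t_s ≈ 3/(ζω_n) = 3/(0.495·10.0) = 0.605 s.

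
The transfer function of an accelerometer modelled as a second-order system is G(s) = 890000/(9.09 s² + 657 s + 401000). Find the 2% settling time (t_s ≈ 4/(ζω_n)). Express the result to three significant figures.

t_s ≈ 0.111 s

Dividing through by 9.09: denominator becomes s² + 72.28 s + 44110.
So ω_n = √44110 = 210 rad/s and ζ = 72.28/(2·210) = 0.172.
t_s ≈ 4/(ζω_n) = 0.111 s.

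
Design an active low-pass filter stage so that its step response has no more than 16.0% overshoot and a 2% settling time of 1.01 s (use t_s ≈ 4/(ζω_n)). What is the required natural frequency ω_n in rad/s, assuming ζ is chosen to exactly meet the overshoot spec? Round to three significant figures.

ζ = −ln(OS)/√(π² + (ln OS)²). With OS = 0.160, ln OS = −1.833 and ζ = 1.833/3.637 = 0.504.
From t_s ≈ 4/(ζω_n): ω_n = 4/(ζ·t_s) = 4/(0.504·1.01) = 7.86 rad/s.

ω_n ≈ 7.86 rad/s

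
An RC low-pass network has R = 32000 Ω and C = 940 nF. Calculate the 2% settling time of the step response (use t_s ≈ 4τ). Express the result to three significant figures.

t_s ≈ 0.120 s

τ = RC = 32000 × 940 nF = 0.0301 s.
t_s ≈ 4τ = 0.120 s.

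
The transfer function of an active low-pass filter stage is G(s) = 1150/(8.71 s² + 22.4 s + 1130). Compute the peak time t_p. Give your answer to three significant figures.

Dividing through by 8.71: denominator becomes s² + 2.572 s + 129.7.
So ω_n = √129.7 = 11.4 rad/s and ζ = 2.572/(2·11.4) = 0.113.
ω_d = ω_n√(1−ζ²) = 11.3 rad/s. t_p = π/ω_d = 0.278 s.

t_p ≈ 0.278 s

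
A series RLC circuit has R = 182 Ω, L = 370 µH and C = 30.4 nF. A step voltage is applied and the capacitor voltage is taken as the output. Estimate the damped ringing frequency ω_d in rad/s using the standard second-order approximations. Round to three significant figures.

ω_d ≈ 169000 rad/s

For a series RLC circuit (capacitor voltage as output), ω_n = 1/√(LC) = 1/√(370 µH · 30.4 nF) = 298000 rad/s.
ζ = (R/2)·√(C/L) = (182/2)·√(30.4 nF/370 µH) = 0.825.
ω_d = 298000·√(1 − 0.825²) = 169000 rad/s.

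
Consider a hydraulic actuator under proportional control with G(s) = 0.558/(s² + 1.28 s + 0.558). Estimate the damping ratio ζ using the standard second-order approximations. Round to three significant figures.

Matching coefficients with s² + 2ζω_n s + ω_n² gives ω_n² = 0.558 ⇒ ω_n = 0.747 rad/s, and ζ = 1.28/(2ω_n) = 0.857.

ζ ≈ 0.857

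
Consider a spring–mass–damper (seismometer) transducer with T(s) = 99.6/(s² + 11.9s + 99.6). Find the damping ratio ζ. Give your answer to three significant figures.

Matching coefficients with s² + 2ζω_n s + ω_n² gives ω_n² = 99.6 ⇒ ω_n = 9.98 rad/s, and ζ = 11.9/(2ω_n) = 0.596.

ζ ≈ 0.596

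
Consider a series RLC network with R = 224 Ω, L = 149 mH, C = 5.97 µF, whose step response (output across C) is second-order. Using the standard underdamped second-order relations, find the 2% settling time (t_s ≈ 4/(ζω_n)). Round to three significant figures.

t_s ≈ 0.00532 s

For a series RLC circuit (capacitor voltage as output), ω_n = 1/√(LC) = 1/√(149 mH · 5.97 µF) = 1060 rad/s.
ζ = (R/2)·√(C/L) = (224/2)·√(5.97 µF/149 mH) = 0.709.
t_s ≈ 4/(ζω_n) = 0.00532 s.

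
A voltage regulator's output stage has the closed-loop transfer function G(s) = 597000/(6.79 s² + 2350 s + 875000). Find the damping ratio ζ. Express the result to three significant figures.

Dividing through by 6.79: denominator becomes s² + 346.1 s + 128900.
So ω_n = √128900 = 359 rad/s and ζ = 346.1/(2·359) = 0.482.

ζ ≈ 0.482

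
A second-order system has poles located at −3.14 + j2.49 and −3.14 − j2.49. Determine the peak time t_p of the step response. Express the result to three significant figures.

t_p = π/ω_d with ω_d = 2.49 (the imaginary part), so t_p = 1.26 s.

t_p ≈ 1.26 s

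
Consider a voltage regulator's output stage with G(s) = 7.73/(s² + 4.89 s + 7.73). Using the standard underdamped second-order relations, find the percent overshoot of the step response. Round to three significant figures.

%OS ≈ 0.302%

Comparing the denominator to s² + 2ζω_n s + ω_n²: ω_n = √7.73 = 2.78 rad/s, and 2ζω_n = 4.89 so ζ = 4.89/(2·2.78) = 0.879.
%OS = 100·exp(−πζ/√(1−ζ²)) = 0.302%.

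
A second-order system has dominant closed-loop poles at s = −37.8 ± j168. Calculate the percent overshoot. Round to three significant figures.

%OS ≈ 49.3%

With σ = 37.8, ω_d = 168: ω_n = √(σ²+ω_d²) = 172 rad/s, ζ = σ/ω_n = 0.220.
Overshoot: exp(−π·0.220/√(1−0.220²)) = 0.493, i.e. 49.3%.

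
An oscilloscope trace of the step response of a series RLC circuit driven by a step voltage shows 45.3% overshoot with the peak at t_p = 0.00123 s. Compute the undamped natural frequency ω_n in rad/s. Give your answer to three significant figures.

The overshoot fixes ζ = −ln(OS)/√(π²+ln²(OS)) = 0.244.
From t_p = π/ω_d, ω_d = π/0.00123 = 2550 rad/s, so ω_n = ω_d/√(1−ζ²) = 2630 rad/s.

ω_n ≈ 2630 rad/s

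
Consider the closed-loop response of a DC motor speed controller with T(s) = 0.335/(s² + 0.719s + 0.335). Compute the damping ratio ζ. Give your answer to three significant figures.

ζ ≈ 0.621

ω_n = √0.335 = 0.579 rad/s; ζ = 0.719/(2·0.579) = 0.621.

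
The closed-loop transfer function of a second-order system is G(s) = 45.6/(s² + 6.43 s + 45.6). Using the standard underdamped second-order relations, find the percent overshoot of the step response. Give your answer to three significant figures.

%OS ≈ 18.3%

Matching coefficients with s² + 2ζω_n s + ω_n² gives ω_n² = 45.6 ⇒ ω_n = 6.75 rad/s, and ζ = 6.43/(2ω_n) = 0.476.
%OS = 100 e^{−πζ/√(1−ζ²)} with ζ = 0.476 gives 18.3%.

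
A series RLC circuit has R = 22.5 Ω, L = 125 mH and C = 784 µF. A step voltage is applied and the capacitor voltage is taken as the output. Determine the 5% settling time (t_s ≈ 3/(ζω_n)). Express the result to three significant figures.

t_s ≈ 0.0333 s

For a series RLC circuit (capacitor voltage as output), ω_n = 1/√(LC) = 1/√(125 mH · 784 µF) = 101 rad/s.
ζ = (R/2)·√(C/L) = (22.5/2)·√(784 µF/125 mH) = 0.891.
t_s ≈ 3/(ζω_n) = 0.0333 s.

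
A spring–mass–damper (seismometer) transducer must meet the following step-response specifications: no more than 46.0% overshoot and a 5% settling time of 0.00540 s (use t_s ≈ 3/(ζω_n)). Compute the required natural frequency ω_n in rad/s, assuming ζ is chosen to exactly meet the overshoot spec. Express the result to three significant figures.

ω_n ≈ 2320 rad/s

ζ = −ln(OS)/√(π² + (ln OS)²). With OS = 0.460, ln OS = −0.7765 and ζ = 0.7765/3.236 = 0.240.
From t_s ≈ 3/(ζω_n): ω_n = 3/(ζ·t_s) = 3/(0.240·0.00540) = 2320 rad/s.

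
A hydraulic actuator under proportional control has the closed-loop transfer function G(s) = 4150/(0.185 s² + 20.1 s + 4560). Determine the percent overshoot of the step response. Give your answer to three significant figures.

Dividing through by 0.185: denominator becomes s² + 108.6 s + 24650.
So ω_n = √24650 = 157 rad/s and ζ = 108.6/(2·157) = 0.346.
%OS = 100·exp(−πζ/√(1−ζ²)) = 31.4%.

%OS ≈ 31.4%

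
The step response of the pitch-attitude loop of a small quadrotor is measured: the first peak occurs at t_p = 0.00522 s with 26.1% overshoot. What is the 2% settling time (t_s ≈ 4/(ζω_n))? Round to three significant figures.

ζ from %OS: ζ = |ln 0.261|/√(π²+ln²0.261) = 0.393.
t_p = π/ω_d ⇒ ω_d = 602 rad/s; then ω_n = ω_d/√(1−ζ²) = 655 rad/s.
t_s ≈ 4/(ζω_n) = 4/(0.393·655) = 0.0155 s.

t_s ≈ 0.0155 s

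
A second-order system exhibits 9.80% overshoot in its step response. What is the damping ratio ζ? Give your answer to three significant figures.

From %OS = 100·exp(−πζ/√(1−ζ²)), invert to get ζ = −ln(OS)/√(π² + ln²(OS)) with OS = 0.0980.
−ln 0.0980 = 2.323, so ζ = 2.323/√(π² + 5.395) = 0.595.

ζ ≈ 0.595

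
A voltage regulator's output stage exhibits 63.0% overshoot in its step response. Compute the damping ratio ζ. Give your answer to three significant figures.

ζ ≈ 0.146

Inverting the overshoot relation: ζ = |ln 0.630|/√(π² + ln²0.630) = 0.146.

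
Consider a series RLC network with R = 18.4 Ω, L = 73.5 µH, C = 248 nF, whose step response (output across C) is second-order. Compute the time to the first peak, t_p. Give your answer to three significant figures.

For a series RLC circuit (capacitor voltage as output), ω_n = 1/√(LC) = 1/√(73.5 µH · 248 nF) = 234000 rad/s.
ζ = (R/2)·√(C/L) = (18.4/2)·√(248 nF/73.5 µH) = 0.534.
ω_d = ω_n√(1−ζ²) = 198000 rad/s. t_p = π/ω_d = 0.0000159 s.

t_p ≈ 0.0000159 s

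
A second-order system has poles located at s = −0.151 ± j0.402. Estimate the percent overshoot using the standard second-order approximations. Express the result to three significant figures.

The poles are at −σ ± jω_d with σ = 0.151 and ω_d = 0.402, so ω_n = √(σ²+ω_d²) = 0.429 rad/s and ζ = σ/ω_n = 0.352.
%OS = 100·exp(−πζ/√(1−ζ²)) = 30.7%.

%OS ≈ 30.7%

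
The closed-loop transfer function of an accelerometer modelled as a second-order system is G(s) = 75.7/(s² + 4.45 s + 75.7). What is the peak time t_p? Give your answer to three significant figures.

Matching coefficients with s² + 2ζω_n s + ω_n² gives ω_n² = 75.7 ⇒ ω_n = 8.70 rad/s, and ζ = 4.45/(2ω_n) = 0.256.
ω_d = 8.70·√(1 − 0.256²) = 8.41 rad/s. Then t_p = π/ω_d = 0.373 s.

t_p ≈ 0.373 s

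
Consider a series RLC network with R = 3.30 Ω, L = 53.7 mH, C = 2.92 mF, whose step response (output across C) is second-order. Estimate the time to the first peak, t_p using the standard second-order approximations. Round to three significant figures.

t_p ≈ 0.0426 s

For a series RLC circuit (capacitor voltage as output), ω_n = 1/√(LC) = 1/√(53.7 mH · 2.92 mF) = 79.9 rad/s.
ζ = (R/2)·√(C/L) = (3.30/2)·√(2.92 mF/53.7 mH) = 0.385.
ω_d = 79.9·√(1 − 0.385²) = 73.7 rad/s. t_p = π/ω_d = 0.0426 s.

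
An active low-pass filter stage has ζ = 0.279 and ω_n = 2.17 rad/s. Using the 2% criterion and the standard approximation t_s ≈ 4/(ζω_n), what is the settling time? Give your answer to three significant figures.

t_s ≈ 6.61 s

t_s ≈ 4/(ζω_n) = 4/(0.279 × 2.17) = 6.61 s.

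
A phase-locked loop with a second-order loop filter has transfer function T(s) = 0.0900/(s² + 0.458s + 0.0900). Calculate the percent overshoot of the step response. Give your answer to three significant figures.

ω_n = √0.0900 = 0.300 rad/s; ζ = 0.458/(2·0.300) = 0.763.
Overshoot: exp(−π·0.763/√(1−0.763²)) = 0.0244, i.e. 2.44%.

%OS ≈ 2.44%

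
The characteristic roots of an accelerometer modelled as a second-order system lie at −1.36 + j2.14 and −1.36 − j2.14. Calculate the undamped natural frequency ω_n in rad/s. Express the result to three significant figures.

ω_n ≈ 2.54 rad/s

|pole| = ω_n = √(1.36² + 2.14²) = 2.54 rad/s; ζ = cos θ = σ/ω_n = 0.536.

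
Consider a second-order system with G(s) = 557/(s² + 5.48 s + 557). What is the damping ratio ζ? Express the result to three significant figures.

ω_n = √557 = 23.6 rad/s; ζ = 5.48/(2·23.6) = 0.116.

ζ ≈ 0.116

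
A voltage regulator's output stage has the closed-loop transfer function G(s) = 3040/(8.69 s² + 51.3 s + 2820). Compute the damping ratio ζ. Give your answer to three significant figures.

Dividing through by 8.69: denominator becomes s² + 5.903 s + 324.5.
So ω_n = √324.5 = 18.0 rad/s and ζ = 5.903/(2·18.0) = 0.164.

ζ ≈ 0.164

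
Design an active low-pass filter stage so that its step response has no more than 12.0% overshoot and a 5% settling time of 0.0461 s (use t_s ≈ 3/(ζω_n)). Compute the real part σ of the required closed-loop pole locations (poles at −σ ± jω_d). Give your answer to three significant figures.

The settling-time spec alone fixes σ = ζω_n = 3/t_s = 3/0.0461 = 65.1.
(Overshoot then fixes ζ = 0.559 and hence ω_d = σ·√(1−ζ²)/ζ = 96.4 rad/s.)

σ ≈ 65.1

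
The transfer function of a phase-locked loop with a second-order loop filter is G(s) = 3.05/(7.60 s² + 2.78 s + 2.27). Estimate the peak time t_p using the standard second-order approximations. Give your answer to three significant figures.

t_p ≈ 6.10 s

Dividing through by 7.60: denominator becomes s² + 0.3658 s + 0.2987.
So ω_n = √0.2987 = 0.547 rad/s and ζ = 0.3658/(2·0.547) = 0.335.
The damped frequency ω_d = ω_n√(1−ζ²) = 0.515 rad/s. t_p = π/ω_d = 6.10 s.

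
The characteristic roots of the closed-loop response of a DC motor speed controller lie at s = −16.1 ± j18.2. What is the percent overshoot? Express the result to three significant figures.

%OS ≈ 6.21%

The poles are at −σ ± jω_d with σ = 16.1 and ω_d = 18.2, so ω_n = √(σ²+ω_d²) = 24.3 rad/s and ζ = σ/ω_n = 0.663.
%OS = 100·exp(−πζ/√(1−ζ²)) = 6.21%.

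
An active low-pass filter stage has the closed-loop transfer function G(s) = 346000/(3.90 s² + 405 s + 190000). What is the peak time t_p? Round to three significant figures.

Dividing through by 3.90: denominator becomes s² + 103.8 s + 48720.
So ω_n = √48720 = 221 rad/s and ζ = 103.8/(2·221) = 0.235.
ω_d = ω_n√(1−ζ²) = 215 rad/s. t_p = π/ω_d = 0.0146 s.

t_p ≈ 0.0146 s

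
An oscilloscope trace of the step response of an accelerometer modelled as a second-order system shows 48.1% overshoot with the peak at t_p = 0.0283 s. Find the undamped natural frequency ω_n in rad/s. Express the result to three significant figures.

ω_n ≈ 114 rad/s

From the overshoot, ζ = −ln(OS)/√(π²+ln²(OS)) = 0.227.
From t_p = π/ω_d, ω_d = π/0.0283 = 111 rad/s, so ω_n = ω_d/√(1−ζ²) = 114 rad/s.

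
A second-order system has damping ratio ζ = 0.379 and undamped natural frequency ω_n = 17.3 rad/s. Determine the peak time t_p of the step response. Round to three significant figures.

The damped frequency is ω_d = ω_n√(1−ζ²) = 17.3·√(1−0.144) = 16.0 rad/s.
Peak time t_p = π/ω_d = π/16.0 = 0.196 s.

t_p ≈ 0.196 s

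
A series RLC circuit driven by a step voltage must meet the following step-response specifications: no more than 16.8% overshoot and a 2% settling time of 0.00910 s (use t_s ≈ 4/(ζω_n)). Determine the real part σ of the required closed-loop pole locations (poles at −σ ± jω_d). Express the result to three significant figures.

σ ≈ 440

The settling-time spec alone fixes σ = ζω_n = 4/t_s = 4/0.00910 = 440.
(Overshoot then fixes ζ = 0.494 and hence ω_d = σ·√(1−ζ²)/ζ = 774 rad/s.)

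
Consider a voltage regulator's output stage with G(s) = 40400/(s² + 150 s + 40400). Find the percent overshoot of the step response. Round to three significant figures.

%OS ≈ 28.3%

ω_n = √40400 = 201 rad/s; ζ = 150/(2·201) = 0.373.
%OS = 100·exp(−πζ/√(1−ζ²)) = 28.3%.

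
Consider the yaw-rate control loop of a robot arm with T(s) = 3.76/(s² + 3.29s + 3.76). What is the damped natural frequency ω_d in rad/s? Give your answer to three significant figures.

Matching coefficients with s² + 2ζω_n s + ω_n² gives ω_n² = 3.76 ⇒ ω_n = 1.94 rad/s, and ζ = 3.29/(2ω_n) = 0.848.
ω_d = ω_n√(1−ζ²) = 1.03 rad/s.

ω_d ≈ 1.03 rad/s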